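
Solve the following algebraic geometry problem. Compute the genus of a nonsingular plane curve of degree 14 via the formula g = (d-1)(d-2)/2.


Using the genus formula for smooth plane curves:
g = (d-1)(d-2)/2
g = (14-1)(14-2)/2
g = 13*12/2
g = 156/2 = 78

78


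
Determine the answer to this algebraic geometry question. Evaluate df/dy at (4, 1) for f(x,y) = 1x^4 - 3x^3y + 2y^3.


df/dy = (-3)*x^3 + 3*2*y^2
At (4,1): (-3)*4^3 + 3*2*1^2
= -192 + 6
= -186

-186


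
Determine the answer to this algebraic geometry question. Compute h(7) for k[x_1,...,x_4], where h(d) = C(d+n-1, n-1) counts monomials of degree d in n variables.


The Hilbert function for the polynomial ring in 4 variables is:
h(d) = C(d+n-1, n-1)
h(7) = C(7+4-1, 4-1) = C(10, 3)
= 10! / (3! * 7!)
= 120

120


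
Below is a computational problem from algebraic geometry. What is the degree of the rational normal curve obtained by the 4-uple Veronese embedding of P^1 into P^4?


The rational normal curve in P^4 is the image of P^1 under the 4-uple Veronese.
A general hyperplane in P^4 pulls back to a degree-4 form on P^1, which has 4 zeros,
so the curve meets a general hyperplane in 4 points. Degree = 4.

4


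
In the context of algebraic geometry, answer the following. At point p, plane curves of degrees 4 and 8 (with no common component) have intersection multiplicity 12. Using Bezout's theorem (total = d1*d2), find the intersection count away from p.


By Bezout's theorem, the total intersection number is d1 * d2.
Total = 4 * 8 = 32
Intersection multiplicity at p = 12
Remaining intersections = 32 - 12 = 20

20


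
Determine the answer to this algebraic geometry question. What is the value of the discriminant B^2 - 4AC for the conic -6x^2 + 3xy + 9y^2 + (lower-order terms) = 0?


The discriminant of a conic Ax^2 + Bxy + Cy^2 + ... = 0 is B^2 - 4AC.
B^2 = 3^2 = 9
4AC = 4*(-6)*9 = -216
Discriminant = 9 + 216 = 225

225


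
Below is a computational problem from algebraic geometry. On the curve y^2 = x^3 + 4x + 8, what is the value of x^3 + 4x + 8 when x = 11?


Compute x^3 + 4x + 8 at x = 11:
x^3 = 11^3 = 1331
4*x = 4*11 = 44
Sum: 1331 + 44 + 8 = 1383

1383


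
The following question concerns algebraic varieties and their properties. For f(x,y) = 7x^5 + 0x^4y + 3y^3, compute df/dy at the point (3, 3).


df/dy = 0*x^4 + 3*3*y^2
At (3,3): 0*3^4 + 3*3*3^2
= 0 + 81
= 81

81


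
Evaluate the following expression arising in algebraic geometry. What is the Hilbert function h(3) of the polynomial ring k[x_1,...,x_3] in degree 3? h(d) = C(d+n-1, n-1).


The Hilbert function for the polynomial ring in 3 variables is:
h(d) = C(d+n-1, n-1)
h(3) = C(3+3-1, 3-1) = C(5, 2)
= 5! / (2! * 3!)
= 10

10


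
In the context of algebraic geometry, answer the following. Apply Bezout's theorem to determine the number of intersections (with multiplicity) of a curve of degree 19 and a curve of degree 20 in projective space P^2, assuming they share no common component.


Bezout's theorem states the intersection count equals the product of degrees.
Intersection count = 19 * 20 = 380

380


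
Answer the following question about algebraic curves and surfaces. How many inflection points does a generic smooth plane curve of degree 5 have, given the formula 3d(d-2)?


For a general smooth plane curve C of degree d, the inflection points are
the intersection of C with its Hessian curve, which has degree 3(d-2).
By Bezout, the total intersection number is d * 3(d-2) = 5 * 9 = 45.
For a general curve every flex is ordinary, so each contributes
multiplicity 1 to C·Hess(C), and the number of distinct inflection
points is 3d(d-2).
Inflection points = 3*5*(5-2) = 3*5*3 = 45

45


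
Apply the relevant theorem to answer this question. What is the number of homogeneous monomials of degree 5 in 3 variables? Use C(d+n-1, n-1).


The number of degree-5 monomials in 3 variables is C(d+n-1, n-1).
= C(5+3-1, 3-1) = C(7, 2)
= 21

21


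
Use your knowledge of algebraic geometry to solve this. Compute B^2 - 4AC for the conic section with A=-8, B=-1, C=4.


The discriminant of a conic Ax^2 + Bxy + Cy^2 + ... = 0 is B^2 - 4AC.
B^2 = (-1)^2 = 1
4AC = 4*(-8)*4 = -128
Discriminant = 1 + 128 = 129

129


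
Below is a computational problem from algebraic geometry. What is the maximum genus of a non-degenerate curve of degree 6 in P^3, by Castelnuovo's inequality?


Castelnuovo's bound: write d - 1 = m(r-1) + epsilon with 0 <= epsilon < r-1.
d - 1 = 6 - 1 = 5
r - 1 = 3 - 1 = 2
5 = 2*2 + 1, so m = 2, epsilon = 1
pi(d, r) = m(m-1)(r-1)/2 + m*epsilon
= 2*1*2/2 + 2*1
= 4/2 + 2
= 2 + 2 = 4

4


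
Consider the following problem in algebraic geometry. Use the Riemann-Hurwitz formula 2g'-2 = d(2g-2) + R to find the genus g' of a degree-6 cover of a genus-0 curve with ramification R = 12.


Riemann-Hurwitz formula: 2g' - 2 = d(2g - 2) + R
Given: d = 6, g = 0, R = 12
2g' - 2 = 6*(2*0 - 2) + 12
2g' - 2 = 6*(-2) + 12
2g' - 2 = -12 + 12 = 0
2g' = 2
g' = 1

1


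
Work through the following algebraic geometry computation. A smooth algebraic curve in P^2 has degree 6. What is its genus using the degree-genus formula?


Using the genus formula for smooth plane curves:
g = (d-1)(d-2)/2
g = (6-1)(6-2)/2
g = 5*4/2
g = 20/2 = 10

10


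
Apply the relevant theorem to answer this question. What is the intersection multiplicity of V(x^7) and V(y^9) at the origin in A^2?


The intersection multiplicity of V(x^a) and V(y^b) at the origin is:
I(O; V(x^7), V(y^9)) = dim_k(k[x,y]/(x^7, y^9))
A basis for k[x,y]/(x^7, y^9) is the set of monomials x^i * y^j
where 0 <= i < 7 and 0 <= j < 9.
The number of such monomials is 7 * 9 = 63

63


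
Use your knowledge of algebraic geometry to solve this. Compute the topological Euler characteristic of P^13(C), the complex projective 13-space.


The complex projective space P^13 has one cell in each even real dimension 0, 2, ..., 26.
The cohomology groups are H^{2k}(P^13) = Z for k = 0,...,13, and 0 otherwise.
Euler characteristic = sum of Betti numbers = 1 per even-dimensional cohomology group.
chi(P^13) = 13 + 1 = 14

14


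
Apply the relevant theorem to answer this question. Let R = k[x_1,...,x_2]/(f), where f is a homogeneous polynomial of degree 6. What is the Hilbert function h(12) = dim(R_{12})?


For R = k[x_1,...,x_n]/(f) with f homogeneous of degree e:
The Hilbert series is (1 - t^e)/(1 - t)^n.
So h(d) = C(d+n-1, n-1) - C(d-e+n-1, n-1) for d >= e.
With n=2, e=6, d=12:
C(12+2-1, 2-1) = C(13, 1) = 13
C(12-6+2-1, 2-1) = C(7, 1) = 7
h(12) = 13 - 7 = 6

6


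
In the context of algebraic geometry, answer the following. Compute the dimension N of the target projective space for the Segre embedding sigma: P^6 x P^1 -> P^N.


The Segre embedding maps P^m x P^n into P^N via
all products of coordinates from each factor.
N = (m+1)(n+1) - 1
N = (6+1)(1+1) - 1
N = 7*2 - 1
N = 14 - 1 = 13

13


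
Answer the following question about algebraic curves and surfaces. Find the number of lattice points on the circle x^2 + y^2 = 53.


Systematically check integer values of x where x^2 <= 53.
For each valid x, check if 53 - x^2 is a perfect square.
x=2: 53 - 4 = 49, sqrt = 7 (valid)
x=7: 53 - 49 = 4, sqrt = 2 (valid)
Total integer solutions found: 8

8


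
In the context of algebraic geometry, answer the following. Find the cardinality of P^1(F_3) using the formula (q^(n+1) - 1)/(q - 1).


P^1(F_3) has (q^(n+1) - 1)/(q - 1) points.
= 3^1 + 3^0
= 3 + 1
= 4

4


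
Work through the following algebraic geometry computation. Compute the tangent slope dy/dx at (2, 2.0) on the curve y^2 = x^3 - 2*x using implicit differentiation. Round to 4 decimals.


Using implicit differentiation of y^2 = x^3 - 2*x:
2y * dy/dx = 3x^2 - 2
dy/dx = (3x^2 - 2)/(2y)
Numerator: 3*2^2 - 2 = 10
Denominator: 2*2.0 = 4.0
dy/dx = 10/4.0 = 2.5000

2.5000


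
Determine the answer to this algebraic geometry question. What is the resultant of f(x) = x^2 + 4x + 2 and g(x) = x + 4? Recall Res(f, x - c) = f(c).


For Res(f, x - c), we evaluate f at x = c.
f(-4) = (-4)^2 + 4*(-4) + 2
= 16 - 16 + 2
= 0 + 2 = 2
Res(f, g) = 2

2


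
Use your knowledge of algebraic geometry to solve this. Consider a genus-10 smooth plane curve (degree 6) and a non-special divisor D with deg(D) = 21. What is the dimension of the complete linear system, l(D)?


First, compute the genus of a smooth plane curve of degree 6:
g = (d-1)(d-2)/2 = (6-1)(6-2)/2 = 10
For a non-special divisor D (i.e., h^1(D) = 0), Riemann-Roch gives:
l(D) = deg(D) - g + 1
Since deg(D) = 21 >= 2g - 1 = 19, D is non-special.
l(D) = 21 - 10 + 1 = 12

12


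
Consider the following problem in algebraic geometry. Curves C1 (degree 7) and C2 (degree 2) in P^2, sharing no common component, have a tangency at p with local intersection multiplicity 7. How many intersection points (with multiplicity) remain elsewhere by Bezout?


By Bezout's theorem, the total intersection number is d1 * d2.
Total = 7 * 2 = 14
Intersection multiplicity at p = 7
Remaining intersections = 14 - 7 = 7

7


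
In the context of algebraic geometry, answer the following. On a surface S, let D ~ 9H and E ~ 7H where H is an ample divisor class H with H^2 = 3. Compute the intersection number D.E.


Using bilinearity of the intersection pairing on a surface S:
(aH).(bH) = ab * (H.H)
We have H^2 = 3.
D.E = (9H).(7H) = 9*7*3
= 63*3
= 189

189


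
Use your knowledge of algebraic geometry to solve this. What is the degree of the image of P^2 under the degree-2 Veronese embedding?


The Veronese variety v_2(P^2) has degree d^r.
d^r = 2^2 = 4

4


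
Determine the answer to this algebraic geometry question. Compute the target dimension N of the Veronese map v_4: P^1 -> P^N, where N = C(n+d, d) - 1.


The Veronese embedding v_d: P^n -> P^N maps each point to all
degree-d monomials in n+1 homogeneous coordinates.
N = C(n+d, d) - 1
N = C(1+4, 4) - 1
N = C(5, 4) - 1
C(5, 4) = 5
N = 5 - 1 = 4

4


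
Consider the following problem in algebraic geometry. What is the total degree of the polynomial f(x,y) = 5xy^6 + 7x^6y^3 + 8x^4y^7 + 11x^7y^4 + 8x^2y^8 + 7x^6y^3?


Examine each term for its total degree (sum of exponents).
  Term '5xy^6' has total degree 1+6 = 7.
  Term '7x^6y^3' has total degree 6+3 = 9.
  Term '8x^4y^7' has total degree 4+7 = 11.
  Term '11x^7y^4' has total degree 7+4 = 11.
  Term '8x^2y^8' has total degree 2+8 = 10.
  Term '7x^6y^3' has total degree 6+3 = 9.
The maximum total degree among all terms is 11.

11


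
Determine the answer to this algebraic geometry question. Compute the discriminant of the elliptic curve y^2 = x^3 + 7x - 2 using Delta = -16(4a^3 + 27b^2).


Compute each component:
4a^3 = 4*7^3 = 4*343 = 1372
27b^2 = 27*(-2)^2 = 27*4 = 108
4a^3 + 27b^2 = 1372 + 108 = 1480
Delta = -16*1480 = -23680

-23680


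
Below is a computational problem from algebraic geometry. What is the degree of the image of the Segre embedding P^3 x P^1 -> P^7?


The degree of the Segre variety P^3 x P^1 is C(m+n, m).
= C(4, 3)
= 4

4


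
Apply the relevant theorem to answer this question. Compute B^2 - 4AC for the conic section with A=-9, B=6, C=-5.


The discriminant of a conic Ax^2 + Bxy + Cy^2 + ... = 0 is B^2 - 4AC.
B^2 = 6^2 = 36
4AC = 4*(-9)*(-5) = 180
Discriminant = 36 - 180 = -144

-144


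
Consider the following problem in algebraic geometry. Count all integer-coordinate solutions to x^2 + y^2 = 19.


Systematically check integer values of x where x^2 <= 19.
For each valid x, check if 19 - x^2 is a perfect square.
Total integer solutions found: 0

0


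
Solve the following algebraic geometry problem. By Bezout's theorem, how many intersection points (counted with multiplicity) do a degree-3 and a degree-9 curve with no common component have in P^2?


Bezout's theorem states the intersection count equals the product of degrees.
Intersection count = 3 * 9 = 27

27


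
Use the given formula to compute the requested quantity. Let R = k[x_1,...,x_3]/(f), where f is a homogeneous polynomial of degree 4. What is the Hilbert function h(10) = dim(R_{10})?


For R = k[x_1,...,x_n]/(f) with f homogeneous of degree e:
The Hilbert series is (1 - t^e)/(1 - t)^n.
So h(d) = C(d+n-1, n-1) - C(d-e+n-1, n-1) for d >= e.
With n=3, e=4, d=10:
C(10+3-1, 3-1) = C(12, 2) = 66
C(10-4+3-1, 3-1) = C(8, 2) = 28
h(10) = 66 - 28 = 38

38


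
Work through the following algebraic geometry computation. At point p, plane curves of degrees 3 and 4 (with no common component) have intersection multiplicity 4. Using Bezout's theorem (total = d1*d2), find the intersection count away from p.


By Bezout's theorem, the total intersection number is d1 * d2.
Total = 3 * 4 = 12
Intersection multiplicity at p = 4
Remaining intersections = 12 - 4 = 8

8


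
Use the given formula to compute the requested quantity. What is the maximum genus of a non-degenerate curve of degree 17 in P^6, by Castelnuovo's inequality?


Castelnuovo's bound: write d - 1 = m(r-1) + epsilon with 0 <= epsilon < r-1.
d - 1 = 17 - 1 = 16
r - 1 = 6 - 1 = 5
16 = 3*5 + 1, so m = 3, epsilon = 1
pi(d, r) = m(m-1)(r-1)/2 + m*epsilon
= 3*2*5/2 + 3*1
= 30/2 + 3
= 15 + 3 = 18

18


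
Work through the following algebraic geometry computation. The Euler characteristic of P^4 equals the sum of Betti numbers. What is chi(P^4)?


The complex projective space P^4 has one cell in each even real dimension 0, 2, ..., 8.
The cohomology groups are H^{2k}(P^4) = Z for k = 0,...,4, and 0 otherwise.
Euler characteristic = sum of Betti numbers = 1 per even-dimensional cohomology group.
chi(P^4) = 4 + 1 = 5

5


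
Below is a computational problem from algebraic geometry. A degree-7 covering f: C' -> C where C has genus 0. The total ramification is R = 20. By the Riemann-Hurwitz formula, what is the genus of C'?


Riemann-Hurwitz formula: 2g' - 2 = d(2g - 2) + R
Given: d = 7, g = 0, R = 20
2g' - 2 = 7*(2*0 - 2) + 20
2g' - 2 = 7*(-2) + 20
2g' - 2 = -14 + 20 = 6
2g' = 8
g' = 4

4


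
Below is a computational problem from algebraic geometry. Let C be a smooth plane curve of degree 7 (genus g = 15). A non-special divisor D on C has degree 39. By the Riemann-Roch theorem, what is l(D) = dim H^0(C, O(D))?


First, compute the genus of a smooth plane curve of degree 7:
g = (d-1)(d-2)/2 = (7-1)(7-2)/2 = 15
For a non-special divisor D (i.e., h^1(D) = 0), Riemann-Roch gives:
l(D) = deg(D) - g + 1
Since deg(D) = 39 >= 2g - 1 = 29, D is non-special.
l(D) = 39 - 15 + 1 = 25

25


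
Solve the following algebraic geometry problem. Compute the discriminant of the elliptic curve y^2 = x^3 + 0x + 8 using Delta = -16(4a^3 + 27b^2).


Compute each component:
4a^3 = 4*0^3 = 4*0 = 0
27b^2 = 27*8^2 = 27*64 = 1728
4a^3 + 27b^2 = 0 + 1728 = 1728
Delta = -16*1728 = -27648

-27648


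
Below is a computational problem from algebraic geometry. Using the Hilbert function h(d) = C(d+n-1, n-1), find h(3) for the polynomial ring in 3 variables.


The Hilbert function for the polynomial ring in 3 variables is:
h(d) = C(d+n-1, n-1)
h(3) = C(3+3-1, 3-1) = C(5, 2)
= 5! / (2! * 3!)
= 10

10


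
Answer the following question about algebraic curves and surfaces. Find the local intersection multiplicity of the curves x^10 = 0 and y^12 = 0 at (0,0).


The intersection multiplicity of V(x^a) and V(y^b) at the origin is:
I(O; V(x^10), V(y^12)) = dim_k(k[x,y]/(x^10, y^12))
A basis for k[x,y]/(x^10, y^12) is the set of monomials x^i * y^j
where 0 <= i < 10 and 0 <= j < 12.
The number of such monomials is 10 * 12 = 120

120


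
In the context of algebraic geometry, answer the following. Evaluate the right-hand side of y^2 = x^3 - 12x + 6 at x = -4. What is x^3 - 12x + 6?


Compute x^3 - 12x + 6 at x = -4:
x^3 = (-4)^3 = -64
(-12)*x = (-12)*(-4) = 48
Sum: -64 + 48 + 6 = -10

-10


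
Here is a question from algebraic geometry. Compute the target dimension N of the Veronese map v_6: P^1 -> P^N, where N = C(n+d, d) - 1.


The Veronese embedding v_d: P^n -> P^N maps each point to all
degree-d monomials in n+1 homogeneous coordinates.
N = C(n+d, d) - 1
N = C(1+6, 6) - 1
N = C(7, 6) - 1
C(7, 6) = 7
N = 7 - 1 = 6

6


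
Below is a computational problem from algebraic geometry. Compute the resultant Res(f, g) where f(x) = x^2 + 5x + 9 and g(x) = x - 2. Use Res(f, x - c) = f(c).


For Res(f, x - c), we evaluate f at x = c.
f(2) = 2^2 + 5*2 + 9
= 4 + 10 + 9
= 14 + 9 = 23
Res(f, g) = 23

23


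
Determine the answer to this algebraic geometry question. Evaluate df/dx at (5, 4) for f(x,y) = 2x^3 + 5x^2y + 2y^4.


df/dx = 3*2*x^2 + 2*5*x^1*y
At (5,4): 3*2*5^2 + 2*5*5^1*4
= 150 + 200
= 350

350


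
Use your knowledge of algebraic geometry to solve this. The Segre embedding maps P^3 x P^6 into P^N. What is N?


The Segre embedding maps P^m x P^n into P^N via
all products of coordinates from each factor.
N = (m+1)(n+1) - 1
N = (3+1)(6+1) - 1
N = 4*7 - 1
N = 28 - 1 = 27

27


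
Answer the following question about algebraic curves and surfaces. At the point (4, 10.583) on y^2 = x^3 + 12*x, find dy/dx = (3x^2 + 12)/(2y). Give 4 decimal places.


Using implicit differentiation of y^2 = x^3 + 12*x:
2y * dy/dx = 3x^2 + 12
dy/dx = (3x^2 + 12)/(2y)
Numerator: 3*4^2 + 12 = 60
Denominator: 2*10.583 = 21.166
dy/dx = 60/21.166 = 2.8347

2.8347


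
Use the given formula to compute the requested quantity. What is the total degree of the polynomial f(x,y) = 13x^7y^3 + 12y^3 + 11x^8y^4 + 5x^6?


Examine each term for its total degree (sum of exponents).
  Term '13x^7y^3' has total degree 7+3 = 10.
  Term '12y^3' has total degree 0+3 = 3.
  Term '11x^8y^4' has total degree 8+4 = 12.
  Term '5x^6' has total degree 6+0 = 6.
The maximum total degree among all terms is 12.

12


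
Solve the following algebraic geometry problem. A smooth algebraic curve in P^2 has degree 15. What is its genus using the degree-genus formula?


Using the genus formula for smooth plane curves:
g = (d-1)(d-2)/2
g = (15-1)(15-2)/2
g = 14*13/2
g = 182/2 = 91

91


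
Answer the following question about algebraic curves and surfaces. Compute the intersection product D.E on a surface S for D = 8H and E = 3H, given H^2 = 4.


Using bilinearity of the intersection pairing on a surface S:
(aH).(bH) = ab * (H.H)
We have H^2 = 4.
D.E = (8H).(3H) = 8*3*4
= 24*4
= 96

96


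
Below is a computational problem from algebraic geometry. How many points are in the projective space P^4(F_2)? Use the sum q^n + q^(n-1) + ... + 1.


P^4(F_2) has (q^(n+1) - 1)/(q - 1) points.
= 2^4 + 2^3 + 2^2 + 2^1 + 2^0
= 16 + 8 + 4 + 2 + 1
= 31

31


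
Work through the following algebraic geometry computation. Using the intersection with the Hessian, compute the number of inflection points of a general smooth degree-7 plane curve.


For a general smooth plane curve C of degree d, the inflection points are
the intersection of C with its Hessian curve, which has degree 3(d-2).
By Bezout, the total intersection number is d * 3(d-2) = 7 * 15 = 105.
For a general curve every flex is ordinary, so each contributes
multiplicity 1 to C·Hess(C), and the number of distinct inflection
points is 3d(d-2).
Inflection points = 3*7*(7-2) = 3*7*5 = 105

105


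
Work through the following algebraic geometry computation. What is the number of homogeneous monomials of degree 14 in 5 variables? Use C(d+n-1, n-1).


The number of degree-14 monomials in 5 variables is C(d+n-1, n-1).
= C(14+5-1, 5-1) = C(18, 4)
= 3060

3060


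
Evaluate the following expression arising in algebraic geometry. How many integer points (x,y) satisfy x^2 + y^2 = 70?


Systematically check integer values of x where x^2 <= 70.
For each valid x, check if 70 - x^2 is a perfect square.
Total integer solutions found: 0

0


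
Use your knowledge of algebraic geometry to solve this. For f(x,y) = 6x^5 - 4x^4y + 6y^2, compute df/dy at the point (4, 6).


df/dy = (-4)*x^4 + 2*6*y^1
At (4,6): (-4)*4^4 + 2*6*6^1
= -1024 + 72
= -952

-952


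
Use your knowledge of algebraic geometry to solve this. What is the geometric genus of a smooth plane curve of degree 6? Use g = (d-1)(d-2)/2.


Using the genus formula for smooth plane curves:
g = (d-1)(d-2)/2
g = (6-1)(6-2)/2
g = 5*4/2
g = 20/2 = 10

10


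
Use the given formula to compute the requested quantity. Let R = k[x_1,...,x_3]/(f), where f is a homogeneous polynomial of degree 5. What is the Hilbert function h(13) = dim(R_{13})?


For R = k[x_1,...,x_n]/(f) with f homogeneous of degree e:
The Hilbert series is (1 - t^e)/(1 - t)^n.
So h(d) = C(d+n-1, n-1) - C(d-e+n-1, n-1) for d >= e.
With n=3, e=5, d=13:
C(13+3-1, 3-1) = C(15, 2) = 105
C(13-5+3-1, 3-1) = C(10, 2) = 45
h(13) = 105 - 45 = 60

60


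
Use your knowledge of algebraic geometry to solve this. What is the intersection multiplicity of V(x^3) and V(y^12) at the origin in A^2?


The intersection multiplicity of V(x^a) and V(y^b) at the origin is:
I(O; V(x^3), V(y^12)) = dim_k(k[x,y]/(x^3, y^12))
A basis for k[x,y]/(x^3, y^12) is the set of monomials x^i * y^j
where 0 <= i < 3 and 0 <= j < 12.
The number of such monomials is 3 * 12 = 36

36


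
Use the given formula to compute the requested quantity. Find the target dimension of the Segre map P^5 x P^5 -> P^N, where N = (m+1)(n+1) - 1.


The Segre embedding maps P^m x P^n into P^N via
all products of coordinates from each factor.
N = (m+1)(n+1) - 1
N = (5+1)(5+1) - 1
N = 6*6 - 1
N = 36 - 1 = 35

35


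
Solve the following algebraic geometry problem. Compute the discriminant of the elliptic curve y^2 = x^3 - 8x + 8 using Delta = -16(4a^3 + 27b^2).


Compute each component:
4a^3 = 4*(-8)^3 = 4*(-512) = -2048
27b^2 = 27*8^2 = 27*64 = 1728
4a^3 + 27b^2 = -2048 + 1728 = -320
Delta = -16*(-320) = 5120

5120


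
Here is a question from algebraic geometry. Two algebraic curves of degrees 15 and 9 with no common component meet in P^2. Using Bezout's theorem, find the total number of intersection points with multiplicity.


Bezout's theorem states the intersection count equals the product of degrees.
Intersection count = 15 * 9 = 135

135


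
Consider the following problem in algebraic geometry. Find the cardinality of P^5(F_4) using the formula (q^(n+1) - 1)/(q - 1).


P^5(F_4) has (q^(n+1) - 1)/(q - 1) points.
= 4^5 + 4^4 + 4^3 + 4^2 + 4^1 + 4^0
= 1024 + 256 + 64 + 16 + 4 + 1
= 1365

1365


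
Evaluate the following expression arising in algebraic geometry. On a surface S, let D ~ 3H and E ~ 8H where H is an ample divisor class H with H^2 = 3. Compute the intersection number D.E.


Using bilinearity of the intersection pairing on a surface S:
(aH).(bH) = ab * (H.H)
We have H^2 = 3.
D.E = (3H).(8H) = 3*8*3
= 24*3
= 72

72


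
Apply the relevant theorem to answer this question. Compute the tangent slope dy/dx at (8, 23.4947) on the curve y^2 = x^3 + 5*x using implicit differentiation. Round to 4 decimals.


Using implicit differentiation of y^2 = x^3 + 5*x:
2y * dy/dx = 3x^2 + 5
dy/dx = (3x^2 + 5)/(2y)
Numerator: 3*8^2 + 5 = 197
Denominator: 2*23.4947 = 46.9894
dy/dx = 197/46.9894 = 4.1924

4.1924


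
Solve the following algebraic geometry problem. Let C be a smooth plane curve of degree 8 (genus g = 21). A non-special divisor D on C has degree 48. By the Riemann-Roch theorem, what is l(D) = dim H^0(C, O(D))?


First, compute the genus of a smooth plane curve of degree 8:
g = (d-1)(d-2)/2 = (8-1)(8-2)/2 = 21
For a non-special divisor D (i.e., h^1(D) = 0), Riemann-Roch gives:
l(D) = deg(D) - g + 1
Since deg(D) = 48 >= 2g - 1 = 41, D is non-special.
l(D) = 48 - 21 + 1 = 28

28


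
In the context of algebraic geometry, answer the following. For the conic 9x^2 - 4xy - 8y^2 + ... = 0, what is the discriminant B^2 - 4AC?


The discriminant of a conic Ax^2 + Bxy + Cy^2 + ... = 0 is B^2 - 4AC.
B^2 = (-4)^2 = 16
4AC = 4*9*(-8) = -288
Discriminant = 16 + 288 = 304

304


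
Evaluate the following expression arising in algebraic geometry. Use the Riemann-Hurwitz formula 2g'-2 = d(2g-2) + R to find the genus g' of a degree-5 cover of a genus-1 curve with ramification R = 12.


Riemann-Hurwitz formula: 2g' - 2 = d(2g - 2) + R
Given: d = 5, g = 1, R = 12
2g' - 2 = 5*(2*1 - 2) + 12
2g' - 2 = 5*0 + 12
2g' - 2 = 0 + 12 = 12
2g' = 14
g' = 7

7


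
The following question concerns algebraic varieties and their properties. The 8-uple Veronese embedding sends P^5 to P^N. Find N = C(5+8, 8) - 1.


The Veronese embedding v_d: P^n -> P^N maps each point to all
degree-d monomials in n+1 homogeneous coordinates.
N = C(n+d, d) - 1
N = C(5+8, 8) - 1
N = C(13, 8) - 1
C(13, 8) = 1287
N = 1287 - 1 = 1286

1286


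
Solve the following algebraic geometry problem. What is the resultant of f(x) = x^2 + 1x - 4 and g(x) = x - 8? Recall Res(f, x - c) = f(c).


For Res(f, x - c), we evaluate f at x = c.
f(8) = 8^2 + 1*8 - 4
= 64 + 8 - 4
= 72 - 4 = 68
Res(f, g) = 68

68


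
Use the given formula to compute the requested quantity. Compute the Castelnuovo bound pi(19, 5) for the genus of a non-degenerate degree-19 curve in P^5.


Castelnuovo's bound: write d - 1 = m(r-1) + epsilon with 0 <= epsilon < r-1.
d - 1 = 19 - 1 = 18
r - 1 = 5 - 1 = 4
18 = 4*4 + 2, so m = 4, epsilon = 2
pi(d, r) = m(m-1)(r-1)/2 + m*epsilon
= 4*3*4/2 + 4*2
= 48/2 + 8
= 24 + 8 = 32

32


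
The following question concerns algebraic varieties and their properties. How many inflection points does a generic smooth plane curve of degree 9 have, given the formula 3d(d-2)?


For a general smooth plane curve C of degree d, the inflection points are
the intersection of C with its Hessian curve, which has degree 3(d-2).
By Bezout, the total intersection number is d * 3(d-2) = 9 * 21 = 189.
For a general curve every flex is ordinary, so each contributes
multiplicity 1 to C·Hess(C), and the number of distinct inflection
points is 3d(d-2).
Inflection points = 3*9*(9-2) = 3*9*7 = 189

189


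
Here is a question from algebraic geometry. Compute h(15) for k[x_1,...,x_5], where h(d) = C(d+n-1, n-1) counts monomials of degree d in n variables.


The Hilbert function for the polynomial ring in 5 variables is:
h(d) = C(d+n-1, n-1)
h(15) = C(15+5-1, 5-1) = C(19, 4)
= 19! / (4! * 15!)
= 3876

3876


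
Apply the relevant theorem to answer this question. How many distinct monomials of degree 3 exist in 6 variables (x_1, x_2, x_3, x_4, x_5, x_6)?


The number of degree-3 monomials in 6 variables is C(d+n-1, n-1).
= C(3+6-1, 6-1) = C(8, 5)
= 56

56


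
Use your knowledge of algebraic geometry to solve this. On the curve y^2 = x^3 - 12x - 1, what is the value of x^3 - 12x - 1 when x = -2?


Compute x^3 - 12x - 1 at x = -2:
x^3 = (-2)^3 = -8
(-12)*x = (-12)*(-2) = 24
Sum: -8 + 24 - 1 = 15

15


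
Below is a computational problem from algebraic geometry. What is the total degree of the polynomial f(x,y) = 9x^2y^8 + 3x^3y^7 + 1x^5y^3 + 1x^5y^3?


Examine each term for its total degree (sum of exponents).
  Term '9x^2y^8' has total degree 2+8 = 10.
  Term '3x^3y^7' has total degree 3+7 = 10.
  Term '1x^5y^3' has total degree 5+3 = 8.
  Term '1x^5y^3' has total degree 5+3 = 8.
The maximum total degree among all terms is 10.

10


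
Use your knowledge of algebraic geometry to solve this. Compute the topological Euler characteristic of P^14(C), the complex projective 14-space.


The complex projective space P^14 has one cell in each even real dimension 0, 2, ..., 28.
The cohomology groups are H^{2k}(P^14) = Z for k = 0,...,14, and 0 otherwise.
Euler characteristic = sum of Betti numbers = 1 per even-dimensional cohomology group.
chi(P^14) = 14 + 1 = 15

15


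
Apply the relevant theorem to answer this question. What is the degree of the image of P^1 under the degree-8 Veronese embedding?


The Veronese variety v_8(P^1) has degree d^r.
d^r = 8^1 = 8

8


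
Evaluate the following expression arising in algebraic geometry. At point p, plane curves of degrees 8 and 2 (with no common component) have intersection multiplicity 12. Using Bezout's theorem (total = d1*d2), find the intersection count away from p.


By Bezout's theorem, the total intersection number is d1 * d2.
Total = 8 * 2 = 16
Intersection multiplicity at p = 12
Remaining intersections = 16 - 12 = 4

4


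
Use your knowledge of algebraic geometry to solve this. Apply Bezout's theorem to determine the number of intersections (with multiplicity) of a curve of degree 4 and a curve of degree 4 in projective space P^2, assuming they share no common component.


Bezout's theorem states the intersection count equals the product of degrees.
Intersection count = 4 * 4 = 16

16


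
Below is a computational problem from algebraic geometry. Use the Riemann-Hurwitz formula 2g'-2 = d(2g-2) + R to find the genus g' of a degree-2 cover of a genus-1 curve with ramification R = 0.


Riemann-Hurwitz formula: 2g' - 2 = d(2g - 2) + R
Given: d = 2, g = 1, R = 0
2g' - 2 = 2*(2*1 - 2) + 0
2g' - 2 = 2*0 + 0
2g' - 2 = 0 + 0 = 0
2g' = 2
g' = 1

1


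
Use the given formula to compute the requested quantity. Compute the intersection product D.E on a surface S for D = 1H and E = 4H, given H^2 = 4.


Using bilinearity of the intersection pairing on a surface S:
(aH).(bH) = ab * (H.H)
We have H^2 = 4.
D.E = (1H).(4H) = 1*4*4
= 4*4
= 16

16


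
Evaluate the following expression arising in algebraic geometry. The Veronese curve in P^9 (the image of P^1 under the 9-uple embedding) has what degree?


The rational normal curve in P^9 is the image of P^1 under the 9-uple Veronese.
A general hyperplane in P^9 pulls back to a degree-9 form on P^1, which has 9 zeros,
so the curve meets a general hyperplane in 9 points. Degree = 9.

9


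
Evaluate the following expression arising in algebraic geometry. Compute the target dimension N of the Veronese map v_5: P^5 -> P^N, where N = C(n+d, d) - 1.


The Veronese embedding v_d: P^n -> P^N maps each point to all
degree-d monomials in n+1 homogeneous coordinates.
N = C(n+d, d) - 1
N = C(5+5, 5) - 1
N = C(10, 5) - 1
C(10, 5) = 252
N = 252 - 1 = 251

251


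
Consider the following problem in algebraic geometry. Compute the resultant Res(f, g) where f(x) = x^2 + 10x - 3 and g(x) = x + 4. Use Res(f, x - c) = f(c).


For Res(f, x - c), we evaluate f at x = c.
f(-4) = (-4)^2 + 10*(-4) - 3
= 16 - 40 - 3
= -24 - 3 = -27
Res(f, g) = -27

-27


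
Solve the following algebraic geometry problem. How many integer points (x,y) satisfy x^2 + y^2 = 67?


Systematically check integer values of x where x^2 <= 67.
For each valid x, check if 67 - x^2 is a perfect square.
Total integer solutions found: 0

0


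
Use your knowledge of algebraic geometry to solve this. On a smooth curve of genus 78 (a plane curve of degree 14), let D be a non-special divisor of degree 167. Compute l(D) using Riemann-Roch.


First, compute the genus of a smooth plane curve of degree 14:
g = (d-1)(d-2)/2 = (14-1)(14-2)/2 = 78
For a non-special divisor D (i.e., h^1(D) = 0), Riemann-Roch gives:
l(D) = deg(D) - g + 1
Since deg(D) = 167 >= 2g - 1 = 155, D is non-special.
l(D) = 167 - 78 + 1 = 90

90


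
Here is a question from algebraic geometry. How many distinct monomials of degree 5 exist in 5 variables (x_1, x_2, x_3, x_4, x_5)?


The number of degree-5 monomials in 5 variables is C(d+n-1, n-1).
= C(5+5-1, 5-1) = C(9, 4)
= 126

126


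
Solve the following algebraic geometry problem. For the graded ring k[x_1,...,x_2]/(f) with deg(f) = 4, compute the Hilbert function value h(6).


For R = k[x_1,...,x_n]/(f) with f homogeneous of degree e:
The Hilbert series is (1 - t^e)/(1 - t)^n.
So h(d) = C(d+n-1, n-1) - C(d-e+n-1, n-1) for d >= e.
With n=2, e=4, d=6:
C(6+2-1, 2-1) = C(7, 1) = 7
C(6-4+2-1, 2-1) = C(3, 1) = 3
h(6) = 7 - 3 = 4

4


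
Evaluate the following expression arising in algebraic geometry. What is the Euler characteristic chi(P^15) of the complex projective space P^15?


The complex projective space P^15 has one cell in each even real dimension 0, 2, ..., 30.
The cohomology groups are H^{2k}(P^15) = Z for k = 0,...,15, and 0 otherwise.
Euler characteristic = sum of Betti numbers = 1 per even-dimensional cohomology group.
chi(P^15) = 15 + 1 = 16

16


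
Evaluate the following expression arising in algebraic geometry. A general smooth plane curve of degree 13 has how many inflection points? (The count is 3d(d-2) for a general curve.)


For a general smooth plane curve C of degree d, the inflection points are
the intersection of C with its Hessian curve, which has degree 3(d-2).
By Bezout, the total intersection number is d * 3(d-2) = 13 * 33 = 429.
For a general curve every flex is ordinary, so each contributes
multiplicity 1 to C·Hess(C), and the number of distinct inflection
points is 3d(d-2).
Inflection points = 3*13*(13-2) = 3*13*11 = 429

429


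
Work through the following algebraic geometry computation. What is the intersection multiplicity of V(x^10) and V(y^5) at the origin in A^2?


The intersection multiplicity of V(x^a) and V(y^b) at the origin is:
I(O; V(x^10), V(y^5)) = dim_k(k[x,y]/(x^10, y^5))
A basis for k[x,y]/(x^10, y^5) is the set of monomials x^i * y^j
where 0 <= i < 10 and 0 <= j < 5.
The number of such monomials is 10 * 5 = 50

50


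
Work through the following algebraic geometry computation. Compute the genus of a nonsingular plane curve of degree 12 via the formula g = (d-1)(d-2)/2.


Using the genus formula for smooth plane curves:
g = (d-1)(d-2)/2
g = (12-1)(12-2)/2
g = 11*10/2
g = 110/2 = 55

55


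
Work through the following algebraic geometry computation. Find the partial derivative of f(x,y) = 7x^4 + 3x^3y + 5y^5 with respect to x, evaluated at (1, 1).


df/dx = 4*7*x^3 + 3*3*x^2*y
At (1,1): 4*7*1^3 + 3*3*1^2*1
= 28 + 9
= 37

37


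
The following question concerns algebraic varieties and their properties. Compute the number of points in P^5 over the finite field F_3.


P^5(F_3) has (q^(n+1) - 1)/(q - 1) points.
= 3^5 + 3^4 + 3^3 + 3^2 + 3^1 + 3^0
= 243 + 81 + 27 + 9 + 3 + 1
= 364

364


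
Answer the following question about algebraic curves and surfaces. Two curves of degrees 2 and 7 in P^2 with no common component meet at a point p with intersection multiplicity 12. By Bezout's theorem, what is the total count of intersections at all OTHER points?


By Bezout's theorem, the total intersection number is d1 * d2.
Total = 2 * 7 = 14
Intersection multiplicity at p = 12
Remaining intersections = 14 - 12 = 2

2


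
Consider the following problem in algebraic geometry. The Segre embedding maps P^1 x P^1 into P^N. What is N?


The Segre embedding maps P^m x P^n into P^N via
all products of coordinates from each factor.
N = (m+1)(n+1) - 1
N = (1+1)(1+1) - 1
N = 2*2 - 1
N = 4 - 1 = 3

3


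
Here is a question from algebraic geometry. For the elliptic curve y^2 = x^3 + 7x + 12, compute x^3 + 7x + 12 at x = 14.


Compute x^3 + 7x + 12 at x = 14:
x^3 = 14^3 = 2744
7*x = 7*14 = 98
Sum: 2744 + 98 + 12 = 2854

2854


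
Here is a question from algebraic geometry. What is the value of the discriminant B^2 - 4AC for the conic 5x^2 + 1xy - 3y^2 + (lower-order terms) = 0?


The discriminant of a conic Ax^2 + Bxy + Cy^2 + ... = 0 is B^2 - 4AC.
B^2 = 1^2 = 1
4AC = 4*5*(-3) = -60
Discriminant = 1 + 60 = 61

61


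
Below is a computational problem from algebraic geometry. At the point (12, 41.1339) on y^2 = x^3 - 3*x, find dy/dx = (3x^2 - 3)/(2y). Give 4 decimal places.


Using implicit differentiation of y^2 = x^3 - 3*x:
2y * dy/dx = 3x^2 - 3
dy/dx = (3x^2 - 3)/(2y)
Numerator: 3*12^2 - 3 = 429
Denominator: 2*41.1339 = 82.2678
dy/dx = 429/82.2678 = 5.2147

5.2147


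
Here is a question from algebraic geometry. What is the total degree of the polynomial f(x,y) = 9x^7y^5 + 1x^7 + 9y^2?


Examine each term for its total degree (sum of exponents).
  Term '9x^7y^5' has total degree 7+5 = 12.
  Term '1x^7' has total degree 7+0 = 7.
  Term '9y^2' has total degree 0+2 = 2.
The maximum total degree among all terms is 12.

12


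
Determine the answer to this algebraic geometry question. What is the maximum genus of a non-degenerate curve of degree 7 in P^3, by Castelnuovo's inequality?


Castelnuovo's bound: write d - 1 = m(r-1) + epsilon with 0 <= epsilon < r-1.
d - 1 = 7 - 1 = 6
r - 1 = 3 - 1 = 2
6 = 3*2 + 0, so m = 3, epsilon = 0
pi(d, r) = m(m-1)(r-1)/2 + m*epsilon
= 3*2*2/2 + 3*0
= 12/2 + 0
= 6 + 0 = 6

6


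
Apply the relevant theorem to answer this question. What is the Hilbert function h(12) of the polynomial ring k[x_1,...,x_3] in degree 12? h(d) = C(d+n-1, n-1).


The Hilbert function for the polynomial ring in 3 variables is:
h(d) = C(d+n-1, n-1)
h(12) = C(12+3-1, 3-1) = C(14, 2)
= 14! / (2! * 12!)
= 91

91


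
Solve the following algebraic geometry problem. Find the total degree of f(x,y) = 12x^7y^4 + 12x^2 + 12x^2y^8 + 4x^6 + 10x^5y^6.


Examine each term for its total degree (sum of exponents).
  Term '12x^7y^4' has total degree 7+4 = 11.
  Term '12x^2' has total degree 2+0 = 2.
  Term '12x^2y^8' has total degree 2+8 = 10.
  Term '4x^6' has total degree 6+0 = 6.
  Term '10x^5y^6' has total degree 5+6 = 11.
The maximum total degree among all terms is 11.

11


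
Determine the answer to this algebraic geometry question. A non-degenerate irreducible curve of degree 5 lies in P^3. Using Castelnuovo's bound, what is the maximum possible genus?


Castelnuovo's bound: write d - 1 = m(r-1) + epsilon with 0 <= epsilon < r-1.
d - 1 = 5 - 1 = 4
r - 1 = 3 - 1 = 2
4 = 2*2 + 0, so m = 2, epsilon = 0
pi(d, r) = m(m-1)(r-1)/2 + m*epsilon
= 2*1*2/2 + 2*0
= 4/2 + 0
= 2 + 0 = 2

2


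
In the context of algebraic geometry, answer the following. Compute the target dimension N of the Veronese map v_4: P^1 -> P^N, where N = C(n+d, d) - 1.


The Veronese embedding v_d: P^n -> P^N maps each point to all
degree-d monomials in n+1 homogeneous coordinates.
N = C(n+d, d) - 1
N = C(1+4, 4) - 1
N = C(5, 4) - 1
C(5, 4) = 5
N = 5 - 1 = 4

4


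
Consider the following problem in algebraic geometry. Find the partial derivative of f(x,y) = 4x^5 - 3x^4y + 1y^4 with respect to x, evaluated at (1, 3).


df/dx = 5*4*x^4 + 4*(-3)*x^3*y
At (1,3): 5*4*1^4 + 4*(-3)*1^3*3
= 20 - 36
= -16

-16


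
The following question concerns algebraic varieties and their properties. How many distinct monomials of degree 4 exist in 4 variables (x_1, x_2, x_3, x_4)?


The number of degree-4 monomials in 4 variables is C(d+n-1, n-1).
= C(4+4-1, 4-1) = C(7, 3)
= 35

35


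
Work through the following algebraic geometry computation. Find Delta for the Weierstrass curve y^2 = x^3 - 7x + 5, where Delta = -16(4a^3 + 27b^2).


Compute each component:
4a^3 = 4*(-7)^3 = 4*(-343) = -1372
27b^2 = 27*5^2 = 27*25 = 675
4a^3 + 27b^2 = -1372 + 675 = -697
Delta = -16*(-697) = 11152

11152


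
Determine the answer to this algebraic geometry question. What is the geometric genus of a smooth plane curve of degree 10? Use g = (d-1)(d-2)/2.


Using the genus formula for smooth plane curves:
g = (d-1)(d-2)/2
g = (10-1)(10-2)/2
g = 9*8/2
g = 72/2 = 36

36


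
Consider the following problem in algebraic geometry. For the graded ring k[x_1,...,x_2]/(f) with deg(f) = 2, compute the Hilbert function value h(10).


For R = k[x_1,...,x_n]/(f) with f homogeneous of degree e:
The Hilbert series is (1 - t^e)/(1 - t)^n.
So h(d) = C(d+n-1, n-1) - C(d-e+n-1, n-1) for d >= e.
With n=2, e=2, d=10:
C(10+2-1, 2-1) = C(11, 1) = 11
C(10-2+2-1, 2-1) = C(9, 1) = 9
h(10) = 11 - 9 = 2

2


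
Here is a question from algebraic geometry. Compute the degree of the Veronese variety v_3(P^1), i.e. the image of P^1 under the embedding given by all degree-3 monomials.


The Veronese variety v_3(P^1) has degree d^r.
d^r = 3^1 = 3

3


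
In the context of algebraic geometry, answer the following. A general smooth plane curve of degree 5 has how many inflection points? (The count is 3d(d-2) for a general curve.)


For a general smooth plane curve C of degree d, the inflection points are
the intersection of C with its Hessian curve, which has degree 3(d-2).
By Bezout, the total intersection number is d * 3(d-2) = 5 * 9 = 45.
For a general curve every flex is ordinary, so each contributes
multiplicity 1 to C·Hess(C), and the number of distinct inflection
points is 3d(d-2).
Inflection points = 3*5*(5-2) = 3*5*3 = 45

45
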